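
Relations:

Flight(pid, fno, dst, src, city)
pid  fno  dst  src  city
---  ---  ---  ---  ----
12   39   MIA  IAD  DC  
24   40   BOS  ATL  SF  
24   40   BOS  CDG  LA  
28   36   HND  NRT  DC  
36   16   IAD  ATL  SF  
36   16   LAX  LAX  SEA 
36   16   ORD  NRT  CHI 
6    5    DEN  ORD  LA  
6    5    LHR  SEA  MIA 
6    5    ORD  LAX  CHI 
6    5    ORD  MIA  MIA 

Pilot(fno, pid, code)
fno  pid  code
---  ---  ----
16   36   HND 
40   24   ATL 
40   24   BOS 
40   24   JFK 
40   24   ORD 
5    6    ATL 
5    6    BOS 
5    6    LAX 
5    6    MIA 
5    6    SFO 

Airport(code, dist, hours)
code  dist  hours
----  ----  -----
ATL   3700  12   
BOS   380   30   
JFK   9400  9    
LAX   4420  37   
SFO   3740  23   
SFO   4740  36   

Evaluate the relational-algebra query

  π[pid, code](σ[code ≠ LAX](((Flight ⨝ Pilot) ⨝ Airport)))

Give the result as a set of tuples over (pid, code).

{(24, ATL), (24, BOS), (24, JFK), (6, ATL), (6, BOS), (6, SFO)}

Natural join on pid, fno: {(24, 40, BOS, ATL, SF, ATL), (24, 40, BOS, ATL, SF, BOS), (24, 40, BOS, ATL, SF, JFK), (24, 40, BOS, ATL, SF, ORD), (24, 40, BOS, CDG, LA, ATL), (24, 40, BOS, CDG, LA, BOS), (24, 40, BOS, CDG, LA, JFK), (24, 40, BOS, CDG, LA, ORD), (36, 16, IAD, ATL, SF, HND), (36, 16, LAX, LAX, SEA, HND), (36, 16, ORD, NRT, CHI, HND), (6, 5, DEN, ORD, LA, ATL), (6, 5, DEN, ORD, LA, BOS), (6, 5, DEN, ORD, LA, LAX), (6, 5, DEN, ORD, LA, MIA), (6, 5, DEN, ORD, LA, SFO), (6, 5, LHR, SEA, MIA, ATL), (6, 5, LHR, SEA, MIA, BOS), (6, 5, LHR, SEA, MIA, LAX), (6, 5, LHR, SEA, MIA, MIA), (6, 5, LHR, SEA, MIA, SFO), (6, 5, ORD, LAX, CHI, ATL), (6, 5, ORD, LAX, CHI, BOS), (6, 5, ORD, LAX, CHI, LAX), (6, 5, ORD, LAX, CHI, MIA), (6, 5, ORD, LAX, CHI, SFO), (6, 5, ORD, MIA, MIA, ATL), (6, 5, ORD, MIA, MIA, BOS), (6, 5, ORD, MIA, MIA, LAX), (6, 5, ORD, MIA, MIA, MIA), (6, 5, ORD, MIA, MIA, SFO)}
Natural join on code: {(24, 40, BOS, ATL, SF, ATL, 3700, 12), (24, 40, BOS, ATL, SF, BOS, 380, 30), (24, 40, BOS, ATL, SF, JFK, 9400, 9), (24, 40, BOS, CDG, LA, ATL, 3700, 12), (24, 40, BOS, CDG, LA, BOS, 380, 30), (24, 40, BOS, CDG, LA, JFK, 9400, 9), (6, 5, DEN, ORD, LA, ATL, 3700, 12), (6, 5, DEN, ORD, LA, BOS, 380, 30), (6, 5, DEN, ORD, LA, LAX, 4420, 37), (6, 5, DEN, ORD, LA, SFO, 3740, 23), (6, 5, DEN, ORD, LA, SFO, 4740, 36), (6, 5, LHR, SEA, MIA, ATL, 3700, 12), (6, 5, LHR, SEA, MIA, BOS, 380, 30), (6, 5, LHR, SEA, MIA, LAX, 4420, 37), (6, 5, LHR, SEA, MIA, SFO, 3740, 23), (6, 5, LHR, SEA, MIA, SFO, 4740, 36), (6, 5, ORD, LAX, CHI, ATL, 3700, 12), (6, 5, ORD, LAX, CHI, BOS, 380, 30), (6, 5, ORD, LAX, CHI, LAX, 4420, 37), (6, 5, ORD, LAX, CHI, SFO, 3740, 23), (6, 5, ORD, LAX, CHI, SFO, 4740, 36), (6, 5, ORD, MIA, MIA, ATL, 3700, 12), (6, 5, ORD, MIA, MIA, BOS, 380, 30), (6, 5, ORD, MIA, MIA, LAX, 4420, 37), (6, 5, ORD, MIA, MIA, SFO, 3740, 23), (6, 5, ORD, MIA, MIA, SFO, 4740, 36)}
σ[code ≠ LAX]: keep tuples satisfying code ≠ LAX → {(24, 40, BOS, ATL, SF, ATL, 3700, 12), (24, 40, BOS, ATL, SF, BOS, 380, 30), (24, 40, BOS, ATL, SF, JFK, 9400, 9), (24, 40, BOS, CDG, LA, ATL, 3700, 12), (24, 40, BOS, CDG, LA, BOS, 380, 30), (24, 40, BOS, CDG, LA, JFK, 9400, 9), (6, 5, DEN, ORD, LA, ATL, 3700, 12), (6, 5, DEN, ORD, LA, BOS, 380, 30), (6, 5, DEN, ORD, LA, SFO, 3740, 23), (6, 5, DEN, ORD, LA, SFO, 4740, 36), (6, 5, LHR, SEA, MIA, ATL, 3700, 12), (6, 5, LHR, SEA, MIA, BOS, 380, 30), (6, 5, LHR, SEA, MIA, SFO, 3740, 23), (6, 5, LHR, SEA, MIA, SFO, 4740, 36), (6, 5, ORD, LAX, CHI, ATL, 3700, 12), (6, 5, ORD, LAX, CHI, BOS, 380, 30), (6, 5, ORD, LAX, CHI, SFO, 3740, 23), (6, 5, ORD, LAX, CHI, SFO, 4740, 36), (6, 5, ORD, MIA, MIA, ATL, 3700, 12), (6, 5, ORD, MIA, MIA, BOS, 380, 30), (6, 5, ORD, MIA, MIA, SFO, 3740, 23), (6, 5, ORD, MIA, MIA, SFO, 4740, 36)}
π_{pid, code} gives {(24, ATL), (24, BOS), (24, JFK), (6, ATL), (6, BOS), (6, SFO)} (16 duplicate(s) eliminated).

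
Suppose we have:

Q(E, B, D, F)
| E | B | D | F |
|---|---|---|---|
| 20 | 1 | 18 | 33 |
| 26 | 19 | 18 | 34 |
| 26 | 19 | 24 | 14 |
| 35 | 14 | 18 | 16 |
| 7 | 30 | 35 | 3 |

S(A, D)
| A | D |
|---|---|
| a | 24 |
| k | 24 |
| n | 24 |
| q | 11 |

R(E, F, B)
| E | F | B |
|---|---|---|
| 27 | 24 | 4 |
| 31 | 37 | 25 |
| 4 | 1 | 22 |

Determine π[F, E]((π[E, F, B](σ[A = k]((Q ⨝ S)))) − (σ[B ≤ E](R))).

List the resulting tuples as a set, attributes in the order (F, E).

Q ⋈ S (natural join on D): {(26, 19, 24, 14, a), (26, 19, 24, 14, k), (26, 19, 24, 14, n)}
Filtering on A = k leaves {(26, 19, 24, 14, k)}.
π_{E, F, B} gives {(26, 14, 19)}.
Filtering on B ≤ E leaves {(27, 24, 4), (31, 37, 25)}.
Taking the difference: {(26, 14, 19)}
π_{F, E} gives {(14, 26)}.

{(14, 26)}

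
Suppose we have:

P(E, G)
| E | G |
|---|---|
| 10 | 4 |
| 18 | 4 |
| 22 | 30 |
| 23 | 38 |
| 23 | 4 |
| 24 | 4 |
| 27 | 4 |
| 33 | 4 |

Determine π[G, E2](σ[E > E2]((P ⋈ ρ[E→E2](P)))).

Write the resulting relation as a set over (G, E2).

{(4, 10), (4, 18), (4, 23), (4, 24), (4, 27)}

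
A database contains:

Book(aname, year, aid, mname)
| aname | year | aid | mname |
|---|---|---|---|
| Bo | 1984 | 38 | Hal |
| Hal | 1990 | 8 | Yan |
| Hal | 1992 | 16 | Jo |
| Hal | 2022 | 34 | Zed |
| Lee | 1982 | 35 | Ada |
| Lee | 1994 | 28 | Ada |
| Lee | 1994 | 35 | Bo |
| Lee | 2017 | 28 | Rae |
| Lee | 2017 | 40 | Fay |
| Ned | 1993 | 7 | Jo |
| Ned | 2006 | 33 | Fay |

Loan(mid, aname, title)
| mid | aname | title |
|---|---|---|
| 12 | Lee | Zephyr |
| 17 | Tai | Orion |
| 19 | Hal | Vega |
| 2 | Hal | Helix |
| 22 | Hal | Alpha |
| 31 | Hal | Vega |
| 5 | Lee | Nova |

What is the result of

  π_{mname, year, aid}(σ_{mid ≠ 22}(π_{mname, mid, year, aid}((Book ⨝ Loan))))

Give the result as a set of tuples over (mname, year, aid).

{(Ada, 1982, 35), (Ada, 1994, 28), (Bo, 1994, 35), (Fay, 2017, 40), (Jo, 1992, 16), (Rae, 2017, 28), (Yan, 1990, 8), (Zed, 2022, 34)}

Book ⋈ Loan (natural join on aname): {(Hal, 1990, 8, Yan, 19, Vega), (Hal, 1990, 8, Yan, 2, Helix), (Hal, 1990, 8, Yan, 22, Alpha), (Hal, 1990, 8, Yan, 31, Vega), (Hal, 1992, 16, Jo, 19, Vega), (Hal, 1992, 16, Jo, 2, Helix), (Hal, 1992, 16, Jo, 22, Alpha), (Hal, 1992, 16, Jo, 31, Vega), (Hal, 2022, 34, Zed, 19, Vega), (Hal, 2022, 34, Zed, 2, Helix), (Hal, 2022, 34, Zed, 22, Alpha), (Hal, 2022, 34, Zed, 31, Vega), (Lee, 1982, 35, Ada, 12, Zephyr), (Lee, 1982, 35, Ada, 5, Nova), (Lee, 1994, 28, Ada, 12, Zephyr), (Lee, 1994, 28, Ada, 5, Nova), (Lee, 1994, 35, Bo, 12, Zephyr), (Lee, 1994, 35, Bo, 5, Nova), (Lee, 2017, 28, Rae, 12, Zephyr), (Lee, 2017, 28, Rae, 5, Nova), (Lee, 2017, 40, Fay, 12, Zephyr), (Lee, 2017, 40, Fay, 5, Nova)}
Keep only column(s) mname, mid, year, aid: {(Ada, 12, 1982, 35), (Ada, 12, 1994, 28), (Ada, 5, 1982, 35), (Ada, 5, 1994, 28), (Bo, 12, 1994, 35), (Bo, 5, 1994, 35), (Fay, 12, 2017, 40), (Fay, 5, 2017, 40), (Jo, 19, 1992, 16), (Jo, 2, 1992, 16), (Jo, 22, 1992, 16), (Jo, 31, 1992, 16), (Rae, 12, 2017, 28), (Rae, 5, 2017, 28), (Yan, 19, 1990, 8), (Yan, 2, 1990, 8), (Yan, 22, 1990, 8), (Yan, 31, 1990, 8), (Zed, 19, 2022, 34), (Zed, 2, 2022, 34), (Zed, 22, 2022, 34), (Zed, 31, 2022, 34)}
Apply σ_{mid ≠ 22}; surviving tuples: {(Ada, 12, 1982, 35), (Ada, 12, 1994, 28), (Ada, 5, 1982, 35), (Ada, 5, 1994, 28), (Bo, 12, 1994, 35), (Bo, 5, 1994, 35), (Fay, 12, 2017, 40), (Fay, 5, 2017, 40), (Jo, 19, 1992, 16), (Jo, 2, 1992, 16), (Jo, 31, 1992, 16), (Rae, 12, 2017, 28), (Rae, 5, 2017, 28), (Yan, 19, 1990, 8), (Yan, 2, 1990, 8), (Yan, 31, 1990, 8), (Zed, 19, 2022, 34), (Zed, 2, 2022, 34), (Zed, 31, 2022, 34)}
Keep only column(s) mname, year, aid (11 duplicate(s) eliminated): {(Ada, 1982, 35), (Ada, 1994, 28), (Bo, 1994, 35), (Fay, 2017, 40), (Jo, 1992, 16), (Rae, 2017, 28), (Yan, 1990, 8), (Zed, 2022, 34)}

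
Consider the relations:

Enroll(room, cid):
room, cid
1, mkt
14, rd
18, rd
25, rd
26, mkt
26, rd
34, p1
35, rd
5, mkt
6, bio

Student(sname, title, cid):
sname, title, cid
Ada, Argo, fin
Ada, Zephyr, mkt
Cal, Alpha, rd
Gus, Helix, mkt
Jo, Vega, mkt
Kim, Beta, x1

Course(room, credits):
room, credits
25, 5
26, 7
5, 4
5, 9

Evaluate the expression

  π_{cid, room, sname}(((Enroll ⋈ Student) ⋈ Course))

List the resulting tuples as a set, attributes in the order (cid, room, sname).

{(mkt, 26, Ada), (mkt, 26, Gus), (mkt, 26, Jo), (mkt, 5, Ada), (mkt, 5, Gus), (mkt, 5, Jo), (rd, 25, Cal), (rd, 26, Cal)}

Enroll ⋈ Student (natural join on cid): {(1, mkt, Ada, Zephyr), (1, mkt, Gus, Helix), (1, mkt, Jo, Vega), (14, rd, Cal, Alpha), (18, rd, Cal, Alpha), (25, rd, Cal, Alpha), (26, mkt, Ada, Zephyr), (26, mkt, Gus, Helix), (26, mkt, Jo, Vega), (26, rd, Cal, Alpha), (35, rd, Cal, Alpha), (5, mkt, Ada, Zephyr), (5, mkt, Gus, Helix), (5, mkt, Jo, Vega)}
(Enroll ⋈ Student) ⋈ Course (natural join on room): {(25, rd, Cal, Alpha, 5), (26, mkt, Ada, Zephyr, 7), (26, mkt, Gus, Helix, 7), (26, mkt, Jo, Vega, 7), (26, rd, Cal, Alpha, 7), (5, mkt, Ada, Zephyr, 4), (5, mkt, Ada, Zephyr, 9), (5, mkt, Gus, Helix, 4), (5, mkt, Gus, Helix, 9), (5, mkt, Jo, Vega, 4), (5, mkt, Jo, Vega, 9)}
π[cid, room, sname]: project onto (cid, room, sname) (3 duplicate(s) eliminated) → {(mkt, 26, Ada), (mkt, 26, Gus), (mkt, 26, Jo), (mkt, 5, Ada), (mkt, 5, Gus), (mkt, 5, Jo), (rd, 25, Cal), (rd, 26, Cal)}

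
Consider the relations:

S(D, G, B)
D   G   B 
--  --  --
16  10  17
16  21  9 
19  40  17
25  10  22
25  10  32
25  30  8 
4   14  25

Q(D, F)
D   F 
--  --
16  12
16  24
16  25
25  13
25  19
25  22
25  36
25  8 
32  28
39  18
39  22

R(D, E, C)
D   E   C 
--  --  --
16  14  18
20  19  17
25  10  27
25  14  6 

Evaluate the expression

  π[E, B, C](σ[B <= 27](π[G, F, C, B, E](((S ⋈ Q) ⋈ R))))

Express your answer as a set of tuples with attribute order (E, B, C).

Joining S and Q on D yields {(16, 10, 17, 12), (16, 10, 17, 24), (16, 10, 17, 25), (16, 21, 9, 12), (16, 21, 9, 24), (16, 21, 9, 25), (25, 10, 22, 13), (25, 10, 22, 19), (25, 10, 22, 22), (25, 10, 22, 36), (25, 10, 22, 8), (25, 10, 32, 13), (25, 10, 32, 19), (25, 10, 32, 22), (25, 10, 32, 36), (25, 10, 32, 8), (25, 30, 8, 13), (25, 30, 8, 19), (25, 30, 8, 22), (25, 30, 8, 36), (25, 30, 8, 8)}.
Joining (S ⋈ Q) and R on D yields {(16, 10, 17, 12, 14, 18), (16, 10, 17, 24, 14, 18), (16, 10, 17, 25, 14, 18), (16, 21, 9, 12, 14, 18), (16, 21, 9, 24, 14, 18), (16, 21, 9, 25, 14, 18), (25, 10, 22, 13, 10, 27), (25, 10, 22, 13, 14, 6), (25, 10, 22, 19, 10, 27), (25, 10, 22, 19, 14, 6), (25, 10, 22, 22, 10, 27), (25, 10, 22, 22, 14, 6), (25, 10, 22, 36, 10, 27), (25, 10, 22, 36, 14, 6), (25, 10, 22, 8, 10, 27), (25, 10, 22, 8, 14, 6), (25, 10, 32, 13, 10, 27), (25, 10, 32, 13, 14, 6), (25, 10, 32, 19, 10, 27), (25, 10, 32, 19, 14, 6), (25, 10, 32, 22, 10, 27), (25, 10, 32, 22, 14, 6), (25, 10, 32, 36, 10, 27), (25, 10, 32, 36, 14, 6), (25, 10, 32, 8, 10, 27), (25, 10, 32, 8, 14, 6), (25, 30, 8, 13, 10, 27), (25, 30, 8, 13, 14, 6), (25, 30, 8, 19, 10, 27), (25, 30, 8, 19, 14, 6), (25, 30, 8, 22, 10, 27), (25, 30, 8, 22, 14, 6), (25, 30, 8, 36, 10, 27), (25, 30, 8, 36, 14, 6), (25, 30, 8, 8, 10, 27), (25, 30, 8, 8, 14, 6)}.
Projecting to G, F, C, B, E: {(10, 12, 18, 17, 14), (10, 13, 27, 22, 10), (10, 13, 27, 32, 10), (10, 13, 6, 22, 14), (10, 13, 6, 32, 14), (10, 19, 27, 22, 10), (10, 19, 27, 32, 10), (10, 19, 6, 22, 14), (10, 19, 6, 32, 14), (10, 22, 27, 22, 10), (10, 22, 27, 32, 10), (10, 22, 6, 22, 14), (10, 22, 6, 32, 14), (10, 24, 18, 17, 14), (10, 25, 18, 17, 14), (10, 36, 27, 22, 10), (10, 36, 27, 32, 10), (10, 36, 6, 22, 14), (10, 36, 6, 32, 14), (10, 8, 27, 22, 10), (10, 8, 27, 32, 10), (10, 8, 6, 22, 14), (10, 8, 6, 32, 14), (21, 12, 18, 9, 14), (21, 24, 18, 9, 14), (21, 25, 18, 9, 14), (30, 13, 27, 8, 10), (30, 13, 6, 8, 14), (30, 19, 27, 8, 10), (30, 19, 6, 8, 14), (30, 22, 27, 8, 10), (30, 22, 6, 8, 14), (30, 36, 27, 8, 10), (30, 36, 6, 8, 14), (30, 8, 27, 8, 10), (30, 8, 6, 8, 14)}
Selection B <= 27: {(10, 12, 18, 17, 14), (10, 13, 27, 22, 10), (10, 13, 6, 22, 14), (10, 19, 27, 22, 10), (10, 19, 6, 22, 14), (10, 22, 27, 22, 10), (10, 22, 6, 22, 14), (10, 24, 18, 17, 14), (10, 25, 18, 17, 14), (10, 36, 27, 22, 10), (10, 36, 6, 22, 14), (10, 8, 27, 22, 10), (10, 8, 6, 22, 14), (21, 12, 18, 9, 14), (21, 24, 18, 9, 14), (21, 25, 18, 9, 14), (30, 13, 27, 8, 10), (30, 13, 6, 8, 14), (30, 19, 27, 8, 10), (30, 19, 6, 8, 14), (30, 22, 27, 8, 10), (30, 22, 6, 8, 14), (30, 36, 27, 8, 10), (30, 36, 6, 8, 14), (30, 8, 27, 8, 10), (30, 8, 6, 8, 14)}
Projecting to E, B, C (20 duplicate(s) eliminated): {(10, 22, 27), (10, 8, 27), (14, 17, 18), (14, 22, 6), (14, 8, 6), (14, 9, 18)}

{(10, 22, 27), (10, 8, 27), (14, 17, 18), (14, 22, 6), (14, 8, 6), (14, 9, 18)}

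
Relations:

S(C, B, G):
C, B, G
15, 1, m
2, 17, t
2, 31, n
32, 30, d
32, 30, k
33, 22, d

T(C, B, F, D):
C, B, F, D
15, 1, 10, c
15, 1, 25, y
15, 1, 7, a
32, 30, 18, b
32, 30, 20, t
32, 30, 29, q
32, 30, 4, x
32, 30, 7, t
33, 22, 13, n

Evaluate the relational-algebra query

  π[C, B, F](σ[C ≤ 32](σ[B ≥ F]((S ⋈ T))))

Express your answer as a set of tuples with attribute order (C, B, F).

{(32, 30, 18), (32, 30, 20), (32, 30, 29), (32, 30, 4), (32, 30, 7)}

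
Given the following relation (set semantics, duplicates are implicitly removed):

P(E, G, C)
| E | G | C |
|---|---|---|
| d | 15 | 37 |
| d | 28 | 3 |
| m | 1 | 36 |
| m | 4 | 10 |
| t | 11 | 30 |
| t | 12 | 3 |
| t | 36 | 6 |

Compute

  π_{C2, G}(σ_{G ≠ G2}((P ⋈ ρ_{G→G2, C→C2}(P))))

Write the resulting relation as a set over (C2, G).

ρ[G→G2, C→C2]: schema becomes (E, G2, C2); tuples unchanged.
Joining P and ρ_{G→G2, C→C2}(P) on E yields {(d, 15, 37, 15, 37), (d, 15, 37, 28, 3), (d, 28, 3, 15, 37), (d, 28, 3, 28, 3), (m, 1, 36, 1, 36), (m, 1, 36, 4, 10), (m, 4, 10, 1, 36), (m, 4, 10, 4, 10), (t, 11, 30, 11, 30), (t, 11, 30, 12, 3), (t, 11, 30, 36, 6), (t, 12, 3, 11, 30), (t, 12, 3, 12, 3), (t, 12, 3, 36, 6), (t, 36, 6, 11, 30), (t, 36, 6, 12, 3), (t, 36, 6, 36, 6)}.
Filtering on G ≠ G2 leaves {(d, 15, 37, 28, 3), (d, 28, 3, 15, 37), (m, 1, 36, 4, 10), (m, 4, 10, 1, 36), (t, 11, 30, 12, 3), (t, 11, 30, 36, 6), (t, 12, 3, 11, 30), (t, 12, 3, 36, 6), (t, 36, 6, 11, 30), (t, 36, 6, 12, 3)}.
Keep only column(s) C2, G: {(10, 1), (3, 11), (3, 15), (3, 36), (30, 12), (30, 36), (36, 4), (37, 28), (6, 11), (6, 12)}

{(10, 1), (3, 11), (3, 15), (3, 36), (30, 12), (30, 36), (36, 4), (37, 28), (6, 11), (6, 12)}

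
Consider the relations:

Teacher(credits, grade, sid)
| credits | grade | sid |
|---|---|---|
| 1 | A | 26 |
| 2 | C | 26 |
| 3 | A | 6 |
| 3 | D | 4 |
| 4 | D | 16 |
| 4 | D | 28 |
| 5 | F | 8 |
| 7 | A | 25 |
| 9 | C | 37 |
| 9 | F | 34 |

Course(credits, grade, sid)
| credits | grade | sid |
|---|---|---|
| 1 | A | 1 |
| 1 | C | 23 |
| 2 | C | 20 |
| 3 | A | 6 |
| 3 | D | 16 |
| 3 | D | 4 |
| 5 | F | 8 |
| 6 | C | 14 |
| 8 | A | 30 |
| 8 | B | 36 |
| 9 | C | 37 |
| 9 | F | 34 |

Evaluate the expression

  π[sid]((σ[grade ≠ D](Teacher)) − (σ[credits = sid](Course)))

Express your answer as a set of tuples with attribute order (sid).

{25, 26, 34, 37, 6, 8}

Filtering on grade ≠ D leaves {(1, A, 26), (2, C, 26), (3, A, 6), (5, F, 8), (7, A, 25), (9, C, 37), (9, F, 34)}.
Filtering on credits = sid leaves {(1, A, 1)}.
Difference: {(1, A, 26), (2, C, 26), (3, A, 6), (5, F, 8), (7, A, 25), (9, C, 37), (9, F, 34)} with {(1, A, 1)} → {(1, A, 26), (2, C, 26), (3, A, 6), (5, F, 8), (7, A, 25), (9, C, 37), (9, F, 34)}
Keep only column(s) sid (1 duplicate(s) eliminated): {25, 26, 34, 37, 6, 8}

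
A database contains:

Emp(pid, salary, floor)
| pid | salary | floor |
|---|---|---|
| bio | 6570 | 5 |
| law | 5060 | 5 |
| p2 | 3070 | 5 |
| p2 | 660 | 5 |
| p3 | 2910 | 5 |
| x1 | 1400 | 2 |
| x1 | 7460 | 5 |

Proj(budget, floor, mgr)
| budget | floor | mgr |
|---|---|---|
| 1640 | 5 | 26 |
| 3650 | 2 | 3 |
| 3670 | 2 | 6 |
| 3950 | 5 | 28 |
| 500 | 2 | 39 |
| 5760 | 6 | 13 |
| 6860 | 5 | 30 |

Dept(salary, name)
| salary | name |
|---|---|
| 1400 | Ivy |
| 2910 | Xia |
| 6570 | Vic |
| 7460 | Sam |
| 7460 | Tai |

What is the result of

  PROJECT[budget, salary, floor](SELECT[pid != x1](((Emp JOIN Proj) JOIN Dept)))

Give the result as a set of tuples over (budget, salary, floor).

Natural join on floor: {(bio, 6570, 5, 1640, 26), (bio, 6570, 5, 3950, 28), (bio, 6570, 5, 6860, 30), (law, 5060, 5, 1640, 26), (law, 5060, 5, 3950, 28), (law, 5060, 5, 6860, 30), (p2, 3070, 5, 1640, 26), (p2, 3070, 5, 3950, 28), (p2, 3070, 5, 6860, 30), (p2, 660, 5, 1640, 26), (p2, 660, 5, 3950, 28), (p2, 660, 5, 6860, 30), (p3, 2910, 5, 1640, 26), (p3, 2910, 5, 3950, 28), (p3, 2910, 5, 6860, 30), (x1, 1400, 2, 3650, 3), (x1, 1400, 2, 3670, 6), (x1, 1400, 2, 500, 39), (x1, 7460, 5, 1640, 26), (x1, 7460, 5, 3950, 28), (x1, 7460, 5, 6860, 30)}
Natural join on salary: {(bio, 6570, 5, 1640, 26, Vic), (bio, 6570, 5, 3950, 28, Vic), (bio, 6570, 5, 6860, 30, Vic), (p3, 2910, 5, 1640, 26, Xia), (p3, 2910, 5, 3950, 28, Xia), (p3, 2910, 5, 6860, 30, Xia), (x1, 1400, 2, 3650, 3, Ivy), (x1, 1400, 2, 3670, 6, Ivy), (x1, 1400, 2, 500, 39, Ivy), (x1, 7460, 5, 1640, 26, Sam), (x1, 7460, 5, 1640, 26, Tai), (x1, 7460, 5, 3950, 28, Sam), (x1, 7460, 5, 3950, 28, Tai), (x1, 7460, 5, 6860, 30, Sam), (x1, 7460, 5, 6860, 30, Tai)}
Apply σ_{pid != x1}; surviving tuples: {(bio, 6570, 5, 1640, 26, Vic), (bio, 6570, 5, 3950, 28, Vic), (bio, 6570, 5, 6860, 30, Vic), (p3, 2910, 5, 1640, 26, Xia), (p3, 2910, 5, 3950, 28, Xia), (p3, 2910, 5, 6860, 30, Xia)}
π_{budget, salary, floor} gives {(1640, 2910, 5), (1640, 6570, 5), (3950, 2910, 5), (3950, 6570, 5), (6860, 2910, 5), (6860, 6570, 5)}.

{(1640, 2910, 5), (1640, 6570, 5), (3950, 2910, 5), (3950, 6570, 5), (6860, 2910, 5), (6860, 6570, 5)}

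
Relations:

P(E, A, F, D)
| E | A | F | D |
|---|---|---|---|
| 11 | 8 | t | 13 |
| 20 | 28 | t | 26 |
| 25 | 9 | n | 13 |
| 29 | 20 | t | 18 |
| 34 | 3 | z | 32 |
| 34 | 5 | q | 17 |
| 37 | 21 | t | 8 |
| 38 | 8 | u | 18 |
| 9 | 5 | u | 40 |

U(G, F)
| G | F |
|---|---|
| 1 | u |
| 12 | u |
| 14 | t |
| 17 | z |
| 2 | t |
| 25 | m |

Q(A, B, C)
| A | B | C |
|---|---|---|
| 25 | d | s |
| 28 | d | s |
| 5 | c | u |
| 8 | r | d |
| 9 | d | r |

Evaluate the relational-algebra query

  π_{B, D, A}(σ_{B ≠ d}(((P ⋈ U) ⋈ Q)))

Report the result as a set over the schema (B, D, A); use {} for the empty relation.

Natural join on F: {(11, 8, t, 13, 14), (11, 8, t, 13, 2), (20, 28, t, 26, 14), (20, 28, t, 26, 2), (29, 20, t, 18, 14), (29, 20, t, 18, 2), (34, 3, z, 32, 17), (37, 21, t, 8, 14), (37, 21, t, 8, 2), (38, 8, u, 18, 1), (38, 8, u, 18, 12), (9, 5, u, 40, 1), (9, 5, u, 40, 12)}
Natural join on A: {(11, 8, t, 13, 14, r, d), (11, 8, t, 13, 2, r, d), (20, 28, t, 26, 14, d, s), (20, 28, t, 26, 2, d, s), (38, 8, u, 18, 1, r, d), (38, 8, u, 18, 12, r, d), (9, 5, u, 40, 1, c, u), (9, 5, u, 40, 12, c, u)}
Selection B ≠ d: {(11, 8, t, 13, 14, r, d), (11, 8, t, 13, 2, r, d), (38, 8, u, 18, 1, r, d), (38, 8, u, 18, 12, r, d), (9, 5, u, 40, 1, c, u), (9, 5, u, 40, 12, c, u)}
Projecting to B, D, A (3 duplicate(s) eliminated): {(c, 40, 5), (r, 13, 8), (r, 18, 8)}

{(c, 40, 5), (r, 13, 8), (r, 18, 8)}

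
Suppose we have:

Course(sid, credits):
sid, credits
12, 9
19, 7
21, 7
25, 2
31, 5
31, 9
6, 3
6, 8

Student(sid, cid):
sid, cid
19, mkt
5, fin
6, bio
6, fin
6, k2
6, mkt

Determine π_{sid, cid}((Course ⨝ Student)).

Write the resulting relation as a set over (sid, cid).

{(19, mkt), (6, bio), (6, fin), (6, k2), (6, mkt)}

Joining Course and Student on sid yields {(19, 7, mkt), (6, 3, bio), (6, 3, fin), (6, 3, k2), (6, 3, mkt), (6, 8, bio), (6, 8, fin), (6, 8, k2), (6, 8, mkt)}.
Projecting to sid, cid (4 duplicate(s) eliminated): {(19, mkt), (6, bio), (6, fin), (6, k2), (6, mkt)}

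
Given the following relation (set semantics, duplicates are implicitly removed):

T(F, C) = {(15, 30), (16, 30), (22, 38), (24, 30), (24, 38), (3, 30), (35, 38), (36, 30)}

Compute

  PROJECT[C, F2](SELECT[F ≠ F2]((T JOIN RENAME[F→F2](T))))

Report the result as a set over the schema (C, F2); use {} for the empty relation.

ρ[F→F2]: schema becomes (F2, C); tuples unchanged.
Natural join on C: {(15, 30, 15), (15, 30, 16), (15, 30, 24), (15, 30, 3), (15, 30, 36), (16, 30, 15), (16, 30, 16), (16, 30, 24), (16, 30, 3), (16, 30, 36), (22, 38, 22), (22, 38, 24), (22, 38, 35), (24, 30, 15), (24, 30, 16), (24, 30, 24), (24, 30, 3), (24, 30, 36), (24, 38, 22), (24, 38, 24), (24, 38, 35), (3, 30, 15), (3, 30, 16), (3, 30, 24), (3, 30, 3), (3, 30, 36), (35, 38, 22), (35, 38, 24), (35, 38, 35), (36, 30, 15), (36, 30, 16), (36, 30, 24), (36, 30, 3), (36, 30, 36)}
Apply σ_{F ≠ F2}; surviving tuples: {(15, 30, 16), (15, 30, 24), (15, 30, 3), (15, 30, 36), (16, 30, 15), (16, 30, 24), (16, 30, 3), (16, 30, 36), (22, 38, 24), (22, 38, 35), (24, 30, 15), (24, 30, 16), (24, 30, 3), (24, 30, 36), (24, 38, 22), (24, 38, 35), (3, 30, 15), (3, 30, 16), (3, 30, 24), (3, 30, 36), (35, 38, 22), (35, 38, 24), (36, 30, 15), (36, 30, 16), (36, 30, 24), (36, 30, 3)}
Projecting to C, F2 (18 duplicate(s) eliminated): {(30, 15), (30, 16), (30, 24), (30, 3), (30, 36), (38, 22), (38, 24), (38, 35)}

{(30, 15), (30, 16), (30, 24), (30, 3), (30, 36), (38, 22), (38, 24), (38, 35)}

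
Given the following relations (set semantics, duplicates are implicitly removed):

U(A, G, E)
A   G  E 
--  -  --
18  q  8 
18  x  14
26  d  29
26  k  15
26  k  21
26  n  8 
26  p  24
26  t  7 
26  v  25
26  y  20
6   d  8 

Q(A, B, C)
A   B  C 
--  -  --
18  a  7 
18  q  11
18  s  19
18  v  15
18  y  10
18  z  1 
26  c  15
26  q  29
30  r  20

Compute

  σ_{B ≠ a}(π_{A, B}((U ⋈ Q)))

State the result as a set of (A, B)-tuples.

{(18, q), (18, s), (18, v), (18, y), (18, z), (26, c), (26, q)}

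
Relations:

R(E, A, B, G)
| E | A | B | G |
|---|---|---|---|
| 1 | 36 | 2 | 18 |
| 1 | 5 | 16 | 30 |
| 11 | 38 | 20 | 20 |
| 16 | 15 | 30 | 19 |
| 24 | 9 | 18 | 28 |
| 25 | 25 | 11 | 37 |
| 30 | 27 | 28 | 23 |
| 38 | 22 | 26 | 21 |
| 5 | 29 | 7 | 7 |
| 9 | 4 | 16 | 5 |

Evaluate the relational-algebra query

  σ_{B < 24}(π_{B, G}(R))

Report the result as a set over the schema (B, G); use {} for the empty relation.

{(11, 37), (16, 30), (16, 5), (18, 28), (2, 18), (20, 20), (7, 7)}

Keep only column(s) B, G: {(11, 37), (16, 30), (16, 5), (18, 28), (2, 18), (20, 20), (26, 21), (28, 23), (30, 19), (7, 7)}
Filtering on B < 24 leaves {(11, 37), (16, 30), (16, 5), (18, 28), (2, 18), (20, 20), (7, 7)}.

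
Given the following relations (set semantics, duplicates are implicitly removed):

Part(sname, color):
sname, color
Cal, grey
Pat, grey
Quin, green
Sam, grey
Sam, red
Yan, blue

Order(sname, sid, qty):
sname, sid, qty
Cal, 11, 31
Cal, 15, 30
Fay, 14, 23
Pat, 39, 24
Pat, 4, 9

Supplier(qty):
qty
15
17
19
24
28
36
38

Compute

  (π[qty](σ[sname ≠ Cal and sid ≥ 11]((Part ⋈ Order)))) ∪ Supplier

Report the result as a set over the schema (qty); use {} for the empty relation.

{15, 17, 19, 24, 28, 36, 38}

Part ⋈ Order (natural join on sname): {(Cal, grey, 11, 31), (Cal, grey, 15, 30), (Pat, grey, 39, 24), (Pat, grey, 4, 9)}
Filtering on sname ≠ Cal and sid ≥ 11 leaves {(Pat, grey, 39, 24)}.
π_{qty} gives {24}.
Set union of the two operands is {15, 17, 19, 24, 28, 36, 38}.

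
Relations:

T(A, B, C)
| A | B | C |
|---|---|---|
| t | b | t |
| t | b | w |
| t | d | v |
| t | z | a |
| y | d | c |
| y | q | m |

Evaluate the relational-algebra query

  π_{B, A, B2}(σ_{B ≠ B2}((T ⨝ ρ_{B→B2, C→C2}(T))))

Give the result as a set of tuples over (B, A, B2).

ρ[B→B2, C→C2]: schema becomes (A, B2, C2); tuples unchanged.
Joining T and ρ_{B→B2, C→C2}(T) on A yields {(t, b, t, b, t), (t, b, t, b, w), (t, b, t, d, v), (t, b, t, z, a), (t, b, w, b, t), (t, b, w, b, w), (t, b, w, d, v), (t, b, w, z, a), (t, d, v, b, t), (t, d, v, b, w), (t, d, v, d, v), (t, d, v, z, a), (t, z, a, b, t), (t, z, a, b, w), (t, z, a, d, v), (t, z, a, z, a), (y, d, c, d, c), (y, d, c, q, m), (y, q, m, d, c), (y, q, m, q, m)}.
Apply σ_{B ≠ B2}; surviving tuples: {(t, b, t, d, v), (t, b, t, z, a), (t, b, w, d, v), (t, b, w, z, a), (t, d, v, b, t), (t, d, v, b, w), (t, d, v, z, a), (t, z, a, b, t), (t, z, a, b, w), (t, z, a, d, v), (y, d, c, q, m), (y, q, m, d, c)}
Projecting to B, A, B2 (4 duplicate(s) eliminated): {(b, t, d), (b, t, z), (d, t, b), (d, t, z), (d, y, q), (q, y, d), (z, t, b), (z, t, d)}

{(b, t, d), (b, t, z), (d, t, b), (d, t, z), (d, y, q), (q, y, d), (z, t, b), (z, t, d)}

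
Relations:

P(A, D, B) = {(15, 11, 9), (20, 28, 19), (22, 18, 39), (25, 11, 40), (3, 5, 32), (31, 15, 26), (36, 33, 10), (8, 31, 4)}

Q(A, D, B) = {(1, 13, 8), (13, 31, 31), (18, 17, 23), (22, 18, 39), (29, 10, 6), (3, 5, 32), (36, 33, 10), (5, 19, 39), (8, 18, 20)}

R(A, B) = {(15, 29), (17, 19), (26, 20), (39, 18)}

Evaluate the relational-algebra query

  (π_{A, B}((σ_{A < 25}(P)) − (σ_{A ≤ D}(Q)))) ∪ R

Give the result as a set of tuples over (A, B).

Apply σ_{A < 25}; surviving tuples: {(15, 11, 9), (20, 28, 19), (22, 18, 39), (3, 5, 32), (8, 31, 4)}
Apply σ_{A ≤ D}; surviving tuples: {(1, 13, 8), (13, 31, 31), (3, 5, 32), (5, 19, 39), (8, 18, 20)}
Taking the difference: {(15, 11, 9), (20, 28, 19), (22, 18, 39), (8, 31, 4)}
π[A, B]: project onto (A, B) → {(15, 9), (20, 19), (22, 39), (8, 4)}
Taking the union: {(15, 29), (15, 9), (17, 19), (20, 19), (22, 39), (26, 20), (39, 18), (8, 4)}

{(15, 29), (15, 9), (17, 19), (20, 19), (22, 39), (26, 20), (39, 18), (8, 4)}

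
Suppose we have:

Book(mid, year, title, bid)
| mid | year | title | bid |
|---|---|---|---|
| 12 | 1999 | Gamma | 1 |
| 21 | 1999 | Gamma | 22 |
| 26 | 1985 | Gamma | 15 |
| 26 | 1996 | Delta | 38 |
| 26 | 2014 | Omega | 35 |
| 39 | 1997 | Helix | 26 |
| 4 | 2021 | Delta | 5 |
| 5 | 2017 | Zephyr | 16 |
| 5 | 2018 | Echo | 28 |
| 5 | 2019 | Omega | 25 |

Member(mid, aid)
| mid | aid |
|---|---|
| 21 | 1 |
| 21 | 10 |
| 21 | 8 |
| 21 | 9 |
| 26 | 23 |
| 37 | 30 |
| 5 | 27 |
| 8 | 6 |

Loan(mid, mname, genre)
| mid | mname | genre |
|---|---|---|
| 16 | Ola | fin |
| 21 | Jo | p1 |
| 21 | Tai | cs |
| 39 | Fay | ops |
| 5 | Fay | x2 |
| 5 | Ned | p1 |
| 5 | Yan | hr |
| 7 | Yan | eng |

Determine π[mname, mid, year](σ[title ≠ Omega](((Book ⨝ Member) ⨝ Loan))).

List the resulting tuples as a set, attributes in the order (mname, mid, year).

{(Fay, 5, 2017), (Fay, 5, 2018), (Jo, 21, 1999), (Ned, 5, 2017), (Ned, 5, 2018), (Tai, 21, 1999), (Yan, 5, 2017), (Yan, 5, 2018)}

Natural join on mid: {(21, 1999, Gamma, 22, 1), (21, 1999, Gamma, 22, 10), (21, 1999, Gamma, 22, 8), (21, 1999, Gamma, 22, 9), (26, 1985, Gamma, 15, 23), (26, 1996, Delta, 38, 23), (26, 2014, Omega, 35, 23), (5, 2017, Zephyr, 16, 27), (5, 2018, Echo, 28, 27), (5, 2019, Omega, 25, 27)}
Natural join on mid: {(21, 1999, Gamma, 22, 1, Jo, p1), (21, 1999, Gamma, 22, 1, Tai, cs), (21, 1999, Gamma, 22, 10, Jo, p1), (21, 1999, Gamma, 22, 10, Tai, cs), (21, 1999, Gamma, 22, 8, Jo, p1), (21, 1999, Gamma, 22, 8, Tai, cs), (21, 1999, Gamma, 22, 9, Jo, p1), (21, 1999, Gamma, 22, 9, Tai, cs), (5, 2017, Zephyr, 16, 27, Fay, x2), (5, 2017, Zephyr, 16, 27, Ned, p1), (5, 2017, Zephyr, 16, 27, Yan, hr), (5, 2018, Echo, 28, 27, Fay, x2), (5, 2018, Echo, 28, 27, Ned, p1), (5, 2018, Echo, 28, 27, Yan, hr), (5, 2019, Omega, 25, 27, Fay, x2), (5, 2019, Omega, 25, 27, Ned, p1), (5, 2019, Omega, 25, 27, Yan, hr)}
Apply σ_{title ≠ Omega}; surviving tuples: {(21, 1999, Gamma, 22, 1, Jo, p1), (21, 1999, Gamma, 22, 1, Tai, cs), (21, 1999, Gamma, 22, 10, Jo, p1), (21, 1999, Gamma, 22, 10, Tai, cs), (21, 1999, Gamma, 22, 8, Jo, p1), (21, 1999, Gamma, 22, 8, Tai, cs), (21, 1999, Gamma, 22, 9, Jo, p1), (21, 1999, Gamma, 22, 9, Tai, cs), (5, 2017, Zephyr, 16, 27, Fay, x2), (5, 2017, Zephyr, 16, 27, Ned, p1), (5, 2017, Zephyr, 16, 27, Yan, hr), (5, 2018, Echo, 28, 27, Fay, x2), (5, 2018, Echo, 28, 27, Ned, p1), (5, 2018, Echo, 28, 27, Yan, hr)}
π[mname, mid, year]: project onto (mname, mid, year) (6 duplicate(s) eliminated) → {(Fay, 5, 2017), (Fay, 5, 2018), (Jo, 21, 1999), (Ned, 5, 2017), (Ned, 5, 2018), (Tai, 21, 1999), (Yan, 5, 2017), (Yan, 5, 2018)}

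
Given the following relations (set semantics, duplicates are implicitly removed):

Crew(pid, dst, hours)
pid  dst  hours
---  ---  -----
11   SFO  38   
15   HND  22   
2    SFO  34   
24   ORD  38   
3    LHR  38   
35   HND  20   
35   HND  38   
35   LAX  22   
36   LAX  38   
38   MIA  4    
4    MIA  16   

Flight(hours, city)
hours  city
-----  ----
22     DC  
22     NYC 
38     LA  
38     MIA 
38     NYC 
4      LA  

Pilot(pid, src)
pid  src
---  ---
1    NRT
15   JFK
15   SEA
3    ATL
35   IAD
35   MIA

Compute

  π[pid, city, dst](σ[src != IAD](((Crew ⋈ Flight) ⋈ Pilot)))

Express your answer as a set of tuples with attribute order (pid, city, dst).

{(15, DC, HND), (15, NYC, HND), (3, LA, LHR), (3, MIA, LHR), (3, NYC, LHR), (35, DC, LAX), (35, LA, HND), (35, MIA, HND), (35, NYC, HND), (35, NYC, LAX)}

Natural join on hours: {(11, SFO, 38, LA), (11, SFO, 38, MIA), (11, SFO, 38, NYC), (15, HND, 22, DC), (15, HND, 22, NYC), (24, ORD, 38, LA), (24, ORD, 38, MIA), (24, ORD, 38, NYC), (3, LHR, 38, LA), (3, LHR, 38, MIA), (3, LHR, 38, NYC), (35, HND, 38, LA), (35, HND, 38, MIA), (35, HND, 38, NYC), (35, LAX, 22, DC), (35, LAX, 22, NYC), (36, LAX, 38, LA), (36, LAX, 38, MIA), (36, LAX, 38, NYC), (38, MIA, 4, LA)}
Natural join on pid: {(15, HND, 22, DC, JFK), (15, HND, 22, DC, SEA), (15, HND, 22, NYC, JFK), (15, HND, 22, NYC, SEA), (3, LHR, 38, LA, ATL), (3, LHR, 38, MIA, ATL), (3, LHR, 38, NYC, ATL), (35, HND, 38, LA, IAD), (35, HND, 38, LA, MIA), (35, HND, 38, MIA, IAD), (35, HND, 38, MIA, MIA), (35, HND, 38, NYC, IAD), (35, HND, 38, NYC, MIA), (35, LAX, 22, DC, IAD), (35, LAX, 22, DC, MIA), (35, LAX, 22, NYC, IAD), (35, LAX, 22, NYC, MIA)}
Apply σ_{src != IAD}; surviving tuples: {(15, HND, 22, DC, JFK), (15, HND, 22, DC, SEA), (15, HND, 22, NYC, JFK), (15, HND, 22, NYC, SEA), (3, LHR, 38, LA, ATL), (3, LHR, 38, MIA, ATL), (3, LHR, 38, NYC, ATL), (35, HND, 38, LA, MIA), (35, HND, 38, MIA, MIA), (35, HND, 38, NYC, MIA), (35, LAX, 22, DC, MIA), (35, LAX, 22, NYC, MIA)}
Projecting to pid, city, dst (2 duplicate(s) eliminated): {(15, DC, HND), (15, NYC, HND), (3, LA, LHR), (3, MIA, LHR), (3, NYC, LHR), (35, DC, LAX), (35, LA, HND), (35, MIA, HND), (35, NYC, HND), (35, NYC, LAX)}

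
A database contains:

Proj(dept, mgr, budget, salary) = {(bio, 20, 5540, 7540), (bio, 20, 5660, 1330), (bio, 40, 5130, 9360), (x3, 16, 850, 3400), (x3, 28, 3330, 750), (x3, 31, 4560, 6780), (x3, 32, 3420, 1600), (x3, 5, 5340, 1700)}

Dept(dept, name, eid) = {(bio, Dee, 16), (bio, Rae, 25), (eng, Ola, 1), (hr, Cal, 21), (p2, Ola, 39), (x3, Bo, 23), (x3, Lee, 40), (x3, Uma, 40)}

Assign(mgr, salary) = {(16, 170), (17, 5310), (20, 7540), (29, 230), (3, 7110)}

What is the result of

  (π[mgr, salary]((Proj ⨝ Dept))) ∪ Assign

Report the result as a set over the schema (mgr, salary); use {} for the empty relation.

{(16, 170), (16, 3400), (17, 5310), (20, 1330), (20, 7540), (28, 750), (29, 230), (3, 7110), (31, 6780), (32, 1600), (40, 9360), (5, 1700)}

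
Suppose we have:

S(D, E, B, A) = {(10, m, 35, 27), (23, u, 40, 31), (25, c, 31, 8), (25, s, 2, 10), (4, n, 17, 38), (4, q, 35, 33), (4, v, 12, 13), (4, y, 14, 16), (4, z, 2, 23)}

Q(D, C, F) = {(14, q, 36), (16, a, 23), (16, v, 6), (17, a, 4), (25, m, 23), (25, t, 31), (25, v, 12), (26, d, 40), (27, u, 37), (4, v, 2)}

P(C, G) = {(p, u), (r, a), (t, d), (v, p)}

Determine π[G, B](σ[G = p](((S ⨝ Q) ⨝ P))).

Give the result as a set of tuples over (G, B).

{(p, 12), (p, 14), (p, 17), (p, 2), (p, 31), (p, 35)}

Natural join on D: {(25, c, 31, 8, m, 23), (25, c, 31, 8, t, 31), (25, c, 31, 8, v, 12), (25, s, 2, 10, m, 23), (25, s, 2, 10, t, 31), (25, s, 2, 10, v, 12), (4, n, 17, 38, v, 2), (4, q, 35, 33, v, 2), (4, v, 12, 13, v, 2), (4, y, 14, 16, v, 2), (4, z, 2, 23, v, 2)}
Natural join on C: {(25, c, 31, 8, t, 31, d), (25, c, 31, 8, v, 12, p), (25, s, 2, 10, t, 31, d), (25, s, 2, 10, v, 12, p), (4, n, 17, 38, v, 2, p), (4, q, 35, 33, v, 2, p), (4, v, 12, 13, v, 2, p), (4, y, 14, 16, v, 2, p), (4, z, 2, 23, v, 2, p)}
Selection G = p: {(25, c, 31, 8, v, 12, p), (25, s, 2, 10, v, 12, p), (4, n, 17, 38, v, 2, p), (4, q, 35, 33, v, 2, p), (4, v, 12, 13, v, 2, p), (4, y, 14, 16, v, 2, p), (4, z, 2, 23, v, 2, p)}
π[G, B]: project onto (G, B) (1 duplicate(s) eliminated) → {(p, 12), (p, 14), (p, 17), (p, 2), (p, 31), (p, 35)}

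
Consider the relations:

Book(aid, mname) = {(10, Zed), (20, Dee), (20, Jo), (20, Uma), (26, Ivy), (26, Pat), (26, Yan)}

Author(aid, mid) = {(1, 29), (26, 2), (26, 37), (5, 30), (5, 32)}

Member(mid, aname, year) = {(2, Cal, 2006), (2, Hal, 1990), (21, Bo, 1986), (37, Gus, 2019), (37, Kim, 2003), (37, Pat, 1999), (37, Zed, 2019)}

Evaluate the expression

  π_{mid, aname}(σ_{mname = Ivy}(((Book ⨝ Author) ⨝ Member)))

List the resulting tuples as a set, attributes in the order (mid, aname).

Natural join on aid: {(26, Ivy, 2), (26, Ivy, 37), (26, Pat, 2), (26, Pat, 37), (26, Yan, 2), (26, Yan, 37)}
Natural join on mid: {(26, Ivy, 2, Cal, 2006), (26, Ivy, 2, Hal, 1990), (26, Ivy, 37, Gus, 2019), (26, Ivy, 37, Kim, 2003), (26, Ivy, 37, Pat, 1999), (26, Ivy, 37, Zed, 2019), (26, Pat, 2, Cal, 2006), (26, Pat, 2, Hal, 1990), (26, Pat, 37, Gus, 2019), (26, Pat, 37, Kim, 2003), (26, Pat, 37, Pat, 1999), (26, Pat, 37, Zed, 2019), (26, Yan, 2, Cal, 2006), (26, Yan, 2, Hal, 1990), (26, Yan, 37, Gus, 2019), (26, Yan, 37, Kim, 2003), (26, Yan, 37, Pat, 1999), (26, Yan, 37, Zed, 2019)}
Filtering on mname = Ivy leaves {(26, Ivy, 2, Cal, 2006), (26, Ivy, 2, Hal, 1990), (26, Ivy, 37, Gus, 2019), (26, Ivy, 37, Kim, 2003), (26, Ivy, 37, Pat, 1999), (26, Ivy, 37, Zed, 2019)}.
π[mid, aname]: project onto (mid, aname) → {(2, Cal), (2, Hal), (37, Gus), (37, Kim), (37, Pat), (37, Zed)}

{(2, Cal), (2, Hal), (37, Gus), (37, Kim), (37, Pat), (37, Zed)}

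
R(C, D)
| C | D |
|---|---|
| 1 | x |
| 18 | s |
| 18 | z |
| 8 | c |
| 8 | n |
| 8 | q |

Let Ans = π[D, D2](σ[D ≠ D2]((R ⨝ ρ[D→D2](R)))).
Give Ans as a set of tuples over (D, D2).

{(c, n), (c, q), (n, c), (n, q), (q, c), (q, n), (s, z), (z, s)}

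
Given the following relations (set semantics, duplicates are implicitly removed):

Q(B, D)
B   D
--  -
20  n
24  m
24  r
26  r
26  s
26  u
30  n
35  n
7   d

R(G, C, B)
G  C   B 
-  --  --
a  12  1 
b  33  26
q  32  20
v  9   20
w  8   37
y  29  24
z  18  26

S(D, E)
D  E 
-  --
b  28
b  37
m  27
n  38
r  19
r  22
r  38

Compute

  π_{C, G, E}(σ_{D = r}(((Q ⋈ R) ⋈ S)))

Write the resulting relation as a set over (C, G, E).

Joining Q and R on B yields {(20, n, q, 32), (20, n, v, 9), (24, m, y, 29), (24, r, y, 29), (26, r, b, 33), (26, r, z, 18), (26, s, b, 33), (26, s, z, 18), (26, u, b, 33), (26, u, z, 18)}.
Joining (Q ⋈ R) and S on D yields {(20, n, q, 32, 38), (20, n, v, 9, 38), (24, m, y, 29, 27), (24, r, y, 29, 19), (24, r, y, 29, 22), (24, r, y, 29, 38), (26, r, b, 33, 19), (26, r, b, 33, 22), (26, r, b, 33, 38), (26, r, z, 18, 19), (26, r, z, 18, 22), (26, r, z, 18, 38)}.
Apply σ_{D = r}; surviving tuples: {(24, r, y, 29, 19), (24, r, y, 29, 22), (24, r, y, 29, 38), (26, r, b, 33, 19), (26, r, b, 33, 22), (26, r, b, 33, 38), (26, r, z, 18, 19), (26, r, z, 18, 22), (26, r, z, 18, 38)}
π_{C, G, E} gives {(18, z, 19), (18, z, 22), (18, z, 38), (29, y, 19), (29, y, 22), (29, y, 38), (33, b, 19), (33, b, 22), (33, b, 38)}.

{(18, z, 19), (18, z, 22), (18, z, 38), (29, y, 19), (29, y, 22), (29, y, 38), (33, b, 19), (33, b, 22), (33, b, 38)}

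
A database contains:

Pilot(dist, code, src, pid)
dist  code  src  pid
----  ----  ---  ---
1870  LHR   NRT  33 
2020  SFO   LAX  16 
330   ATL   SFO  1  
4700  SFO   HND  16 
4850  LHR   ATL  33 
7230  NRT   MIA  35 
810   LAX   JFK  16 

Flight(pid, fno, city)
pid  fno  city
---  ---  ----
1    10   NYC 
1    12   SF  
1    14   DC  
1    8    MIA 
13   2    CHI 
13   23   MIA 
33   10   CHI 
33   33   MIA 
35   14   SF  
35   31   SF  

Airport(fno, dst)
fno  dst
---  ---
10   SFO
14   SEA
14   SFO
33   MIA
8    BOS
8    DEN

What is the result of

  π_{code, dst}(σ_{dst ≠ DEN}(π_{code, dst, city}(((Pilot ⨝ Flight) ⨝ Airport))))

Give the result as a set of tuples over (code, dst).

Joining Pilot and Flight on pid yields {(1870, LHR, NRT, 33, 10, CHI), (1870, LHR, NRT, 33, 33, MIA), (330, ATL, SFO, 1, 10, NYC), (330, ATL, SFO, 1, 12, SF), (330, ATL, SFO, 1, 14, DC), (330, ATL, SFO, 1, 8, MIA), (4850, LHR, ATL, 33, 10, CHI), (4850, LHR, ATL, 33, 33, MIA), (7230, NRT, MIA, 35, 14, SF), (7230, NRT, MIA, 35, 31, SF)}.
Joining (Pilot ⨝ Flight) and Airport on fno yields {(1870, LHR, NRT, 33, 10, CHI, SFO), (1870, LHR, NRT, 33, 33, MIA, MIA), (330, ATL, SFO, 1, 10, NYC, SFO), (330, ATL, SFO, 1, 14, DC, SEA), (330, ATL, SFO, 1, 14, DC, SFO), (330, ATL, SFO, 1, 8, MIA, BOS), (330, ATL, SFO, 1, 8, MIA, DEN), (4850, LHR, ATL, 33, 10, CHI, SFO), (4850, LHR, ATL, 33, 33, MIA, MIA), (7230, NRT, MIA, 35, 14, SF, SEA), (7230, NRT, MIA, 35, 14, SF, SFO)}.
π[code, dst, city]: project onto (code, dst, city) (2 duplicate(s) eliminated) → {(ATL, BOS, MIA), (ATL, DEN, MIA), (ATL, SEA, DC), (ATL, SFO, DC), (ATL, SFO, NYC), (LHR, MIA, MIA), (LHR, SFO, CHI), (NRT, SEA, SF), (NRT, SFO, SF)}
σ[dst ≠ DEN]: keep tuples satisfying dst ≠ DEN → {(ATL, BOS, MIA), (ATL, SEA, DC), (ATL, SFO, DC), (ATL, SFO, NYC), (LHR, MIA, MIA), (LHR, SFO, CHI), (NRT, SEA, SF), (NRT, SFO, SF)}
π[code, dst]: project onto (code, dst) (1 duplicate(s) eliminated) → {(ATL, BOS), (ATL, SEA), (ATL, SFO), (LHR, MIA), (LHR, SFO), (NRT, SEA), (NRT, SFO)}

{(ATL, BOS), (ATL, SEA), (ATL, SFO), (LHR, MIA), (LHR, SFO), (NRT, SEA), (NRT, SFO)}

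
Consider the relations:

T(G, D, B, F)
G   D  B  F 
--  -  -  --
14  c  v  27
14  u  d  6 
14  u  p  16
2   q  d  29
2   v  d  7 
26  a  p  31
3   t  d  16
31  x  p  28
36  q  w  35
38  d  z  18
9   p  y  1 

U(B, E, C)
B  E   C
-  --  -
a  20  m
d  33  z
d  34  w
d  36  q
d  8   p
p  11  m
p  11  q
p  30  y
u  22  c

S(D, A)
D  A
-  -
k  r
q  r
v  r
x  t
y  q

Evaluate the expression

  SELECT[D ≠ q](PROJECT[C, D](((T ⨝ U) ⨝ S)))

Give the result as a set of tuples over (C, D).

T ⋈ U (natural join on B): {(14, u, d, 6, 33, z), (14, u, d, 6, 34, w), (14, u, d, 6, 36, q), (14, u, d, 6, 8, p), (14, u, p, 16, 11, m), (14, u, p, 16, 11, q), (14, u, p, 16, 30, y), (2, q, d, 29, 33, z), (2, q, d, 29, 34, w), (2, q, d, 29, 36, q), (2, q, d, 29, 8, p), (2, v, d, 7, 33, z), (2, v, d, 7, 34, w), (2, v, d, 7, 36, q), (2, v, d, 7, 8, p), (26, a, p, 31, 11, m), (26, a, p, 31, 11, q), (26, a, p, 31, 30, y), (3, t, d, 16, 33, z), (3, t, d, 16, 34, w), (3, t, d, 16, 36, q), (3, t, d, 16, 8, p), (31, x, p, 28, 11, m), (31, x, p, 28, 11, q), (31, x, p, 28, 30, y)}
(T ⨝ U) ⋈ S (natural join on D): {(2, q, d, 29, 33, z, r), (2, q, d, 29, 34, w, r), (2, q, d, 29, 36, q, r), (2, q, d, 29, 8, p, r), (2, v, d, 7, 33, z, r), (2, v, d, 7, 34, w, r), (2, v, d, 7, 36, q, r), (2, v, d, 7, 8, p, r), (31, x, p, 28, 11, m, t), (31, x, p, 28, 11, q, t), (31, x, p, 28, 30, y, t)}
Projecting to C, D: {(m, x), (p, q), (p, v), (q, q), (q, v), (q, x), (w, q), (w, v), (y, x), (z, q), (z, v)}
σ[D ≠ q]: keep tuples satisfying D ≠ q → {(m, x), (p, v), (q, v), (q, x), (w, v), (y, x), (z, v)}

{(m, x), (p, v), (q, v), (q, x), (w, v), (y, x), (z, v)}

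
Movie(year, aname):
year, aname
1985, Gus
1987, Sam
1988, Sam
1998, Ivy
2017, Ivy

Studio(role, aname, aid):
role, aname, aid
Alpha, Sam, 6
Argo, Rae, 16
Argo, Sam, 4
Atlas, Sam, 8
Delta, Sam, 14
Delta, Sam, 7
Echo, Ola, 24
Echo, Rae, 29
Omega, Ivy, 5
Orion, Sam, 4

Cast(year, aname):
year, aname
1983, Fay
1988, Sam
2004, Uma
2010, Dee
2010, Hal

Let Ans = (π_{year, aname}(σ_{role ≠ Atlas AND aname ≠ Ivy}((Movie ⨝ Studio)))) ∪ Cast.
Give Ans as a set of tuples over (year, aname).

{(1983, Fay), (1987, Sam), (1988, Sam), (2004, Uma), (2010, Dee), (2010, Hal)}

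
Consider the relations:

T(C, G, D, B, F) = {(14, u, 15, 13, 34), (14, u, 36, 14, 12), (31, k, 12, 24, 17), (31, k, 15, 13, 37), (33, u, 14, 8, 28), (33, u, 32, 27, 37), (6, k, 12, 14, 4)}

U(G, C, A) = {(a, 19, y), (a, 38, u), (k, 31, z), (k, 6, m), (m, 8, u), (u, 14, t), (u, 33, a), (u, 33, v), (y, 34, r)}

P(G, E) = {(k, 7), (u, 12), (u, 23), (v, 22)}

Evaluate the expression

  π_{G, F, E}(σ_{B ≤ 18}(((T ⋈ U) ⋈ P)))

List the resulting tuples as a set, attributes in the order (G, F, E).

T ⋈ U (natural join on C, G): {(14, u, 15, 13, 34, t), (14, u, 36, 14, 12, t), (31, k, 12, 24, 17, z), (31, k, 15, 13, 37, z), (33, u, 14, 8, 28, a), (33, u, 14, 8, 28, v), (33, u, 32, 27, 37, a), (33, u, 32, 27, 37, v), (6, k, 12, 14, 4, m)}
(T ⋈ U) ⋈ P (natural join on G): {(14, u, 15, 13, 34, t, 12), (14, u, 15, 13, 34, t, 23), (14, u, 36, 14, 12, t, 12), (14, u, 36, 14, 12, t, 23), (31, k, 12, 24, 17, z, 7), (31, k, 15, 13, 37, z, 7), (33, u, 14, 8, 28, a, 12), (33, u, 14, 8, 28, a, 23), (33, u, 14, 8, 28, v, 12), (33, u, 14, 8, 28, v, 23), (33, u, 32, 27, 37, a, 12), (33, u, 32, 27, 37, a, 23), (33, u, 32, 27, 37, v, 12), (33, u, 32, 27, 37, v, 23), (6, k, 12, 14, 4, m, 7)}
σ[B ≤ 18]: keep tuples satisfying B ≤ 18 → {(14, u, 15, 13, 34, t, 12), (14, u, 15, 13, 34, t, 23), (14, u, 36, 14, 12, t, 12), (14, u, 36, 14, 12, t, 23), (31, k, 15, 13, 37, z, 7), (33, u, 14, 8, 28, a, 12), (33, u, 14, 8, 28, a, 23), (33, u, 14, 8, 28, v, 12), (33, u, 14, 8, 28, v, 23), (6, k, 12, 14, 4, m, 7)}
π_{G, F, E} gives {(k, 37, 7), (k, 4, 7), (u, 12, 12), (u, 12, 23), (u, 28, 12), (u, 28, 23), (u, 34, 12), (u, 34, 23)} (2 duplicate(s) eliminated).

{(k, 37, 7), (k, 4, 7), (u, 12, 12), (u, 12, 23), (u, 28, 12), (u, 28, 23), (u, 34, 12), (u, 34, 23)}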